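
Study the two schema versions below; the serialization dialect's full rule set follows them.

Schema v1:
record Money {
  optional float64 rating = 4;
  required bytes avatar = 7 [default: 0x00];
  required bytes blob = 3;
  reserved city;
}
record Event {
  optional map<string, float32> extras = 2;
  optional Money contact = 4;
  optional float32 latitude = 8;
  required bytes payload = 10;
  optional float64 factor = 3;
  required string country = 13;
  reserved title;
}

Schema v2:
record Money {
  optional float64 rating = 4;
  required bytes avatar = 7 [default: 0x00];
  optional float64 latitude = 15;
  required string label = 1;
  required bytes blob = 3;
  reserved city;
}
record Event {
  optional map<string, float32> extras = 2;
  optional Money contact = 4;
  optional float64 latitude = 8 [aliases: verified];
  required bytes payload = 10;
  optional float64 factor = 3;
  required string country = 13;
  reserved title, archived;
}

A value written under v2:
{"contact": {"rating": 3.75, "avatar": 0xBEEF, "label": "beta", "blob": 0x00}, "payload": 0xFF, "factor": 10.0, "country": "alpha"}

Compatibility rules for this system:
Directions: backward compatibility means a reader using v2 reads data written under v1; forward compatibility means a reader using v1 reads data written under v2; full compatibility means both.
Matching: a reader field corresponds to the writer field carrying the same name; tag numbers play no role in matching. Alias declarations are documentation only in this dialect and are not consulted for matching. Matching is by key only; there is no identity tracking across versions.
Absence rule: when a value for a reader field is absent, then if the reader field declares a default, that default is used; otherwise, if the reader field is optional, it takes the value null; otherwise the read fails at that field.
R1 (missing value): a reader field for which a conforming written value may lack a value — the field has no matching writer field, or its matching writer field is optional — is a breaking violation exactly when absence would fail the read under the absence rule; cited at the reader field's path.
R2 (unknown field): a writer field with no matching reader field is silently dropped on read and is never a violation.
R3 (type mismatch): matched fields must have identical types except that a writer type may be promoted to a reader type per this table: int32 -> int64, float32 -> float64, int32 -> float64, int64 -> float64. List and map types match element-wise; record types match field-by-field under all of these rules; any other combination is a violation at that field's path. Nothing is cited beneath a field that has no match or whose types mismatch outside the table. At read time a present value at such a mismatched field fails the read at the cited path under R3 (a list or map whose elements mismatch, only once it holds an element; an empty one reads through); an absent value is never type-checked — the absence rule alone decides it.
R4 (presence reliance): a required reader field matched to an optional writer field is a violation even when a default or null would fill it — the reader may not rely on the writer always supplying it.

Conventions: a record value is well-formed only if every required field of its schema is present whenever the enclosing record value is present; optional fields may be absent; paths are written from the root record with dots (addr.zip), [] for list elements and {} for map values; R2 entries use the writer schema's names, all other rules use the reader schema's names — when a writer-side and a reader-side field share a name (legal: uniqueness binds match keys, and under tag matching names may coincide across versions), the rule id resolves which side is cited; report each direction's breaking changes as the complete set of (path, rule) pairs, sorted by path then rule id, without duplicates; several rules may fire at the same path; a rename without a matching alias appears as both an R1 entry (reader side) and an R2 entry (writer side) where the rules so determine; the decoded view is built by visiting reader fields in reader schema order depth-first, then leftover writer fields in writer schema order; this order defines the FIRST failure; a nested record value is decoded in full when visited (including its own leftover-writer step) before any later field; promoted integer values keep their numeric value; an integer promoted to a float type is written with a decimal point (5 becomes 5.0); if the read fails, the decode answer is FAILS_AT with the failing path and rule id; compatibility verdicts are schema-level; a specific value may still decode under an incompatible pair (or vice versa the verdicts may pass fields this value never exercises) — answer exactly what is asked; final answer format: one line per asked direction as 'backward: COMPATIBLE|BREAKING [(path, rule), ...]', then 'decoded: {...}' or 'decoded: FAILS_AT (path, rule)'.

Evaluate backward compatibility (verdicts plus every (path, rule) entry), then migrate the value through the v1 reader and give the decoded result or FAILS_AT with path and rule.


arrows below run writer -> reader for Event
checking backward for Event: reader v2 against writer v1:
  extras <- extras (map<string, float32> -> map<string, float32>, writer optional)
  contact <- contact (Money -> Money, writer optional)
  latitude <- latitude (float32 -> float64, writer optional)
  payload <- payload (bytes -> bytes, writer required)
  factor <- factor (float64 -> float64, writer optional)
  country <- country (string -> string, writer required)
  contact.rating <- contact.rating (float64 -> float64, writer optional)
  contact.avatar <- contact.avatar (bytes -> bytes, writer required)
  contact.latitude: no writer-side match
  contact.label: no writer-side match
  contact.blob <- contact.blob (bytes -> bytes, writer required)
  breaking: (contact.label, R1)
  backward on Event therefore BREAKING (1)
decode (reader v1):
  extras := null (absent, optional -> null)
  contact.rating := 3.75
  contact.avatar := 0xBEEF
  contact.blob := 0x00
  writer contact.label: unknown -> dropped
  latitude := null (absent, optional -> null)
  payload := 0xFF
  factor := 10.0
  country := "alpha"
  => decoded: {"extras": null, "contact": {"rating": 3.75, "avatar": 0xBEEF, "blob": 0x00}, "latitude": null, "payload": 0xFF, "factor": 10.0, "country": "alpha"}
diffs on Event not affecting the asked answer:
  field latitude in record Event: type float32 changed to float64 -> affects forward compatibility only, which is not asked
  added field latitude to record Money: optional float64, tag 15 (in v2 it sits immediately before blob) -> triggers nothing under Event's printed rules — same verdict

backward: BREAKING [(contact.label, R1)]; decoded: {"extras": null, "contact": {"rating": 3.75, "avatar": 0xBEEF, "blob": 0x00}, "latitude": null, "payload": 0xFF, "factor": 10.0, "country": "alpha"}


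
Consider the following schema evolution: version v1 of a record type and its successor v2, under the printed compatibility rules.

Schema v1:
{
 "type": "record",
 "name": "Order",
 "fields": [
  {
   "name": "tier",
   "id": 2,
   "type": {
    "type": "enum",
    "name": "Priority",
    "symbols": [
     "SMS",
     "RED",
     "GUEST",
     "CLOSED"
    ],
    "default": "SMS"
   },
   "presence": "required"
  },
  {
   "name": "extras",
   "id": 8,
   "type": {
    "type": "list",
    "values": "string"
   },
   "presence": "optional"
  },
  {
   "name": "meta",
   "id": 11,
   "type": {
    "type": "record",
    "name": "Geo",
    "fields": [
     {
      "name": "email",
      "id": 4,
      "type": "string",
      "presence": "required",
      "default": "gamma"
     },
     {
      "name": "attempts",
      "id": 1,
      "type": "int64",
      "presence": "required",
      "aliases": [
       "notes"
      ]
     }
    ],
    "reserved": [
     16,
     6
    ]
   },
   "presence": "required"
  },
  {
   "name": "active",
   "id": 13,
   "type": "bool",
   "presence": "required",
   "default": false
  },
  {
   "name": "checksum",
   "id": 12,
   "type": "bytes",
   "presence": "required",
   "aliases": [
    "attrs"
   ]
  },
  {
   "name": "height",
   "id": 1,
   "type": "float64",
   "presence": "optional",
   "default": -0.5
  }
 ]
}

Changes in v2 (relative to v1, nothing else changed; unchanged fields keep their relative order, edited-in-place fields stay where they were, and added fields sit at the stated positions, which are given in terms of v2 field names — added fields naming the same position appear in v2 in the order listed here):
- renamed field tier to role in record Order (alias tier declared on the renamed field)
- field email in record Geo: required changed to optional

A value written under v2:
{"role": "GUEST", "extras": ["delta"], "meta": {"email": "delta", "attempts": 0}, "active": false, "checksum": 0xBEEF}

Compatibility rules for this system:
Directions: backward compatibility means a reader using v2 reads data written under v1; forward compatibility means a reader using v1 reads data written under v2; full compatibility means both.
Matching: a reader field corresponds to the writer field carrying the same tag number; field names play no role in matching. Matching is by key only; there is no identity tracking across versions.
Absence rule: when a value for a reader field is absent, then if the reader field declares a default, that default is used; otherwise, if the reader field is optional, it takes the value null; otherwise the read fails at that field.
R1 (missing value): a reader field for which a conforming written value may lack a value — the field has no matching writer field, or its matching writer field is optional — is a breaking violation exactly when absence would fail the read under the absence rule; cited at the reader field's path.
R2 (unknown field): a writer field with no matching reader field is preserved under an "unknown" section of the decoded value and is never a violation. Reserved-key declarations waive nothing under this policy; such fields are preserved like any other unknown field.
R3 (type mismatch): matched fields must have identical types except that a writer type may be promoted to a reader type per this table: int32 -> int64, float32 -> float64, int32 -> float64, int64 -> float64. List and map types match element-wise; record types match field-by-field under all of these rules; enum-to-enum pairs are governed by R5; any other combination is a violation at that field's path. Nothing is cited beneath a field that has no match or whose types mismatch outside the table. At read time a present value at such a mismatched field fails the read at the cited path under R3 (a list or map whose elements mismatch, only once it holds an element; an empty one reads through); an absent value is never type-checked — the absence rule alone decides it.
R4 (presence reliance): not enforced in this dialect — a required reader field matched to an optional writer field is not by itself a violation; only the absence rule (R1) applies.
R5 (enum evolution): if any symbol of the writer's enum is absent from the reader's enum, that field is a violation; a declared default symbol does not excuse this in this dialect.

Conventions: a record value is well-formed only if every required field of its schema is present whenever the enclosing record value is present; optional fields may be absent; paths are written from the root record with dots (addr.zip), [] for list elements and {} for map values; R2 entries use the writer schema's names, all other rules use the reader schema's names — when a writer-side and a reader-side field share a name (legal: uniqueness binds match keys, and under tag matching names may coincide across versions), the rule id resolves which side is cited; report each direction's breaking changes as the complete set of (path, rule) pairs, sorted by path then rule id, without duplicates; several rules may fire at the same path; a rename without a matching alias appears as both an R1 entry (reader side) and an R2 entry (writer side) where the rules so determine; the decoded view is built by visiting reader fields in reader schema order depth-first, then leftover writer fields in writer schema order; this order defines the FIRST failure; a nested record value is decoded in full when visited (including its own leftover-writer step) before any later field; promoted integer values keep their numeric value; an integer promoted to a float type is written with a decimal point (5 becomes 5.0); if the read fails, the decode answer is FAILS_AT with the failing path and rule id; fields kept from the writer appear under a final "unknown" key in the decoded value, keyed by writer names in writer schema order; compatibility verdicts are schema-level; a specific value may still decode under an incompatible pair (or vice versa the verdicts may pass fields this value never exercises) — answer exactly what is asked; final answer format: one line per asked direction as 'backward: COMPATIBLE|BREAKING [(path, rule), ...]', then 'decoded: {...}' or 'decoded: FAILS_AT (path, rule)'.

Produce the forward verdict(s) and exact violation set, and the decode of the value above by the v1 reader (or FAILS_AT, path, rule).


arrows below run writer -> reader for Order
forward pass over Order, reader schema v1, writer schema v2:
  tier: paired with writer role (Priority -> Priority; writer required)
  extras: paired with writer extras (list<string> -> list<string>; writer optional)
  meta: paired with writer meta (Geo -> Geo; writer required)
  active: paired with writer active (bool -> bool; writer required)
  checksum: paired with writer checksum (bytes -> bytes; writer required)
  height: paired with writer height (float64 -> float64; writer optional)
  meta.email: paired with writer meta.email (string -> string; writer optional)
  meta.attempts: paired with writer meta.attempts (int64 -> int64; writer required)
  => forward: COMPATIBLE
migrating the Order value to v1:
  tier := "GUEST" (from writer role)
  extras := ["delta"]
  meta.email := "delta"
  meta.attempts := 0
  active := false
  checksum := 0xBEEF
  height := -0.5 (no value, default fills)
  => decoded: {"tier": "GUEST", "extras": ["delta"], "meta": {"email": "delta", "attempts": 0}, "active": false, "checksum": 0xBEEF, "height": -0.5}
remaining Order differences; none change what is asked:
  renamed field tier to role in record Order (alias tier declared on the renamed field) -> fires no rule on Order, leaving the asked answer as it is
  field email in record Geo: required changed to optional -> fires no rule on Order, leaving the asked answer as it is

forward: COMPATIBLE []; decoded: {"tier": "GUEST", "extras": ["delta"], "meta": {"email": "delta", "attempts": 0}, "active": false, "checksum": 0xBEEF, "height": -0.5}


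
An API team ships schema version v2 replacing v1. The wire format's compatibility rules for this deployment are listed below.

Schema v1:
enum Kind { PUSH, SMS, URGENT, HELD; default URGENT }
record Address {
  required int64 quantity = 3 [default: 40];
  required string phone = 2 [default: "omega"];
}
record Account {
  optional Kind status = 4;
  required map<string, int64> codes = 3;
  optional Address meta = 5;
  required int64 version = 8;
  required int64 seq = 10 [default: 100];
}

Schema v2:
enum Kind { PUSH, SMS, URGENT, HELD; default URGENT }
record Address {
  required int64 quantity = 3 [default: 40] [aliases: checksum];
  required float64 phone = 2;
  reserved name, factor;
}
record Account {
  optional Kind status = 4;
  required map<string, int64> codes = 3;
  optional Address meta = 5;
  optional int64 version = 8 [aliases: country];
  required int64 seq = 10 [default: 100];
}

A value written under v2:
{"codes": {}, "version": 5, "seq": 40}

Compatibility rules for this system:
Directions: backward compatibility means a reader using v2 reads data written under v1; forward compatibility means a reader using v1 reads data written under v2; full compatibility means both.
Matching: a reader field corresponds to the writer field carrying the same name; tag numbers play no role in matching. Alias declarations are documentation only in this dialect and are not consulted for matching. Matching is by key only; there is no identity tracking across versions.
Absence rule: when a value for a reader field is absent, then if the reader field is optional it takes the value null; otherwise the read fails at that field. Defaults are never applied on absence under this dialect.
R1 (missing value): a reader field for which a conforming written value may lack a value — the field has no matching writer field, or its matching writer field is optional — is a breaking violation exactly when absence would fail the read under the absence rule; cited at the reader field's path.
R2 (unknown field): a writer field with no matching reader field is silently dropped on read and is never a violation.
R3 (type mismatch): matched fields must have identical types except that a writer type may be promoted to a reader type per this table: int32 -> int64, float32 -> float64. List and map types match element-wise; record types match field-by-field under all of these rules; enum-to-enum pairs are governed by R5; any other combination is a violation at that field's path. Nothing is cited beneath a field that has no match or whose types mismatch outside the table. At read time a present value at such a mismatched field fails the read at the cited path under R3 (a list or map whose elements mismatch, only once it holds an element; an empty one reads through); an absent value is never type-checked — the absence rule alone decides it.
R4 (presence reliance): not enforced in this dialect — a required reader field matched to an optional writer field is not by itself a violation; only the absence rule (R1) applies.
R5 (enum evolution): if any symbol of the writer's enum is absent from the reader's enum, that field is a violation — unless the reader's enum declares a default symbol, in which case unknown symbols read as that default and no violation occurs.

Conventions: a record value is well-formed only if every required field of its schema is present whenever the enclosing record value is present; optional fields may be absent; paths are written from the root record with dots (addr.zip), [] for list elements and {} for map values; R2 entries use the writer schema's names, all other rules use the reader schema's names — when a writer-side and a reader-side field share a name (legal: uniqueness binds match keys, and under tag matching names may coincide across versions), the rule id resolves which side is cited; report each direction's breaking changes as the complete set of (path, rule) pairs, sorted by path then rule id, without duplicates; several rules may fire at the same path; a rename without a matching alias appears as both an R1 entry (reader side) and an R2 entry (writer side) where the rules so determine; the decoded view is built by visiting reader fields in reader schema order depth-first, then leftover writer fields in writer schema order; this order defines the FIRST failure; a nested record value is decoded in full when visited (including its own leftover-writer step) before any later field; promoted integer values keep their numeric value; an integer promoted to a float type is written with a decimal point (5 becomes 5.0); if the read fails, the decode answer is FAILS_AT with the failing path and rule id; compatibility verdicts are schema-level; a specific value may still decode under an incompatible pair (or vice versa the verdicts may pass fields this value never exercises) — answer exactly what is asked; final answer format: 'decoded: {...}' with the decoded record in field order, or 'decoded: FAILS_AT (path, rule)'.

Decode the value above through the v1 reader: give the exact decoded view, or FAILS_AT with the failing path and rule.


decoded: {"status": null, "codes": {}, "meta": null, "version": 5, "seq": 40}

arrows below run writer -> reader for Account
decode (reader v1):
  status := null (absent, optional -> null)
  codes := {}
  meta := null (absent, optional -> null)
  version := 5
  seq := 40
  => decoded: {"status": null, "codes": {}, "meta": null, "version": 5, "seq": 40}
the other Account changes do not affect what is asked:
  field phone in record Address: type string changed to float64 (its default is dropped) -> changes Account's schema-level verdicts only — the decode of this value is the same
  field version in record Account: required changed to optional -> changes Account's schema-level verdicts only — the decode of this value is the same


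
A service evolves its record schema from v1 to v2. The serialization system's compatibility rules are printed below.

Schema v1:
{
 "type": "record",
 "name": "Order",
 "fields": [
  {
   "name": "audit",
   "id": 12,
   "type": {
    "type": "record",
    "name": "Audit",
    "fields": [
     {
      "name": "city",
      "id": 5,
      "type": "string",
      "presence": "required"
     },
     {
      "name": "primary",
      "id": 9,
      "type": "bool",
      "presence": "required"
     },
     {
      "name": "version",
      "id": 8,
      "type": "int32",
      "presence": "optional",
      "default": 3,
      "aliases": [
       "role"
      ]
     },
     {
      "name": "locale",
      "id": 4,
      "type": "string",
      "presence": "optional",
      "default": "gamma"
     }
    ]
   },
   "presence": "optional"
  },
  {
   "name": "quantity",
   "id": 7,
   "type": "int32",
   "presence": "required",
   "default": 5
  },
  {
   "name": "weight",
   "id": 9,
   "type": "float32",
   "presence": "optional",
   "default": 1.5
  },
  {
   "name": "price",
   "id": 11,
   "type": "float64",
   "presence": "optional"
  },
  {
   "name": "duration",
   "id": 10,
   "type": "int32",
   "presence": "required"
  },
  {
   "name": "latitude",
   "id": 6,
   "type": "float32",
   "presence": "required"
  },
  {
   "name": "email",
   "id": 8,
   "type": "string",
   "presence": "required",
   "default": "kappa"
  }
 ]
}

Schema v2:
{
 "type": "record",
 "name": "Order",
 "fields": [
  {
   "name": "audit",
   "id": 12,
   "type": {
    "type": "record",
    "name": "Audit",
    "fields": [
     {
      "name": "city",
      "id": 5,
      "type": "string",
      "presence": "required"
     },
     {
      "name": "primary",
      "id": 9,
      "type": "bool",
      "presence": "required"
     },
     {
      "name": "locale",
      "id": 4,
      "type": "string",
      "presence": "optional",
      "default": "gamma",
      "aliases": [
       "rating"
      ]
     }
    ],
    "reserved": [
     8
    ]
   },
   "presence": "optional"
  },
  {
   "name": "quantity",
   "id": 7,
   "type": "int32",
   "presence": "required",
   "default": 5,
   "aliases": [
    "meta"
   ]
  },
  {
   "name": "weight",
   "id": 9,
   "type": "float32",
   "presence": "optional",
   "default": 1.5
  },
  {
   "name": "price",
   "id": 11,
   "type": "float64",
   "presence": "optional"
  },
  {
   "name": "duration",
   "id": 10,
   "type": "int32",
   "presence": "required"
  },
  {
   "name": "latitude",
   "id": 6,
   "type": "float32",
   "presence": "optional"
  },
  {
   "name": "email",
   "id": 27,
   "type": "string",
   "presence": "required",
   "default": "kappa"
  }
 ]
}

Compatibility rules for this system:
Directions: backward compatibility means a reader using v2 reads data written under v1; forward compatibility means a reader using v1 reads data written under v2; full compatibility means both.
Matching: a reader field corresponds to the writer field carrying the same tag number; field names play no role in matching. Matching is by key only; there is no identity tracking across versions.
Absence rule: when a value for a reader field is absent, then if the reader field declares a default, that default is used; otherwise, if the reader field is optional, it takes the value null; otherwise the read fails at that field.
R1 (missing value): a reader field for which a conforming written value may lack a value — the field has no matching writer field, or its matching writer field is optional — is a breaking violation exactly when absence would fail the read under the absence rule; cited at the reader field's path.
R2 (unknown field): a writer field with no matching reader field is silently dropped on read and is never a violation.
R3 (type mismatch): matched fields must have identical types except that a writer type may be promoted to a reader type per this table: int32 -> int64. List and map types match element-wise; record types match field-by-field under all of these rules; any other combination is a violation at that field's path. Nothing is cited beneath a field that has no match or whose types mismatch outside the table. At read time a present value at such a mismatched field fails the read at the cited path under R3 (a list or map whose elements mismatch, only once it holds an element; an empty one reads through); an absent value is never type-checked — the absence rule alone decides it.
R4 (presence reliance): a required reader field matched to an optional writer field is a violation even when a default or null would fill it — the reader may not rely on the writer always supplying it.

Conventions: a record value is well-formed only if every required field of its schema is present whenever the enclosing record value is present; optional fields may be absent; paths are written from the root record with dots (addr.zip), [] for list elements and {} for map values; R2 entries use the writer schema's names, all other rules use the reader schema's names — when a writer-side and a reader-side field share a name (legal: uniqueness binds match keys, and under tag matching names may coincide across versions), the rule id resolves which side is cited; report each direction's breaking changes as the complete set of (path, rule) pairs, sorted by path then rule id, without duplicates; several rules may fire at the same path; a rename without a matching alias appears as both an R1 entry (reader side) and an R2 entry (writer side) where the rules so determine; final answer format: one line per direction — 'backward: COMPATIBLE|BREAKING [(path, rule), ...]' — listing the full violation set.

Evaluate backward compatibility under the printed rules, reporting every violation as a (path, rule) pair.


backward: COMPATIBLE []

arrows below run writer -> reader for Order
backward pass over Order, reader schema v2, writer schema v1:
  audit <- audit (Audit -> Audit, writer optional)
  quantity <- quantity (int32 -> int32, writer required)
  weight <- weight (float32 -> float32, writer optional)
  price <- price (float64 -> float64, writer optional)
  duration <- duration (int32 -> int32, writer required)
  latitude <- latitude (float32 -> float32, writer required)
  no writer field matches reader email
  leftover writer field: email
  audit.city <- audit.city (string -> string, writer required)
  audit.primary <- audit.primary (bool -> bool, writer required)
  audit.locale <- audit.locale (string -> string, writer optional)
  leftover writer field: audit.version
  => backward: COMPATIBLE
checking off the Order differences that do not matter here:
  field latitude in record Order: required changed to optional -> its effect on Order is confined to the forward direction, not asked
  removed field version from record Audit (its key 8 joins the reserved list) -> fires no rule on Order, leaving the asked answer as it is
  field email in record Order: tag 8 changed to 27 -> fires no rule on Order, leaving the asked answer as it is


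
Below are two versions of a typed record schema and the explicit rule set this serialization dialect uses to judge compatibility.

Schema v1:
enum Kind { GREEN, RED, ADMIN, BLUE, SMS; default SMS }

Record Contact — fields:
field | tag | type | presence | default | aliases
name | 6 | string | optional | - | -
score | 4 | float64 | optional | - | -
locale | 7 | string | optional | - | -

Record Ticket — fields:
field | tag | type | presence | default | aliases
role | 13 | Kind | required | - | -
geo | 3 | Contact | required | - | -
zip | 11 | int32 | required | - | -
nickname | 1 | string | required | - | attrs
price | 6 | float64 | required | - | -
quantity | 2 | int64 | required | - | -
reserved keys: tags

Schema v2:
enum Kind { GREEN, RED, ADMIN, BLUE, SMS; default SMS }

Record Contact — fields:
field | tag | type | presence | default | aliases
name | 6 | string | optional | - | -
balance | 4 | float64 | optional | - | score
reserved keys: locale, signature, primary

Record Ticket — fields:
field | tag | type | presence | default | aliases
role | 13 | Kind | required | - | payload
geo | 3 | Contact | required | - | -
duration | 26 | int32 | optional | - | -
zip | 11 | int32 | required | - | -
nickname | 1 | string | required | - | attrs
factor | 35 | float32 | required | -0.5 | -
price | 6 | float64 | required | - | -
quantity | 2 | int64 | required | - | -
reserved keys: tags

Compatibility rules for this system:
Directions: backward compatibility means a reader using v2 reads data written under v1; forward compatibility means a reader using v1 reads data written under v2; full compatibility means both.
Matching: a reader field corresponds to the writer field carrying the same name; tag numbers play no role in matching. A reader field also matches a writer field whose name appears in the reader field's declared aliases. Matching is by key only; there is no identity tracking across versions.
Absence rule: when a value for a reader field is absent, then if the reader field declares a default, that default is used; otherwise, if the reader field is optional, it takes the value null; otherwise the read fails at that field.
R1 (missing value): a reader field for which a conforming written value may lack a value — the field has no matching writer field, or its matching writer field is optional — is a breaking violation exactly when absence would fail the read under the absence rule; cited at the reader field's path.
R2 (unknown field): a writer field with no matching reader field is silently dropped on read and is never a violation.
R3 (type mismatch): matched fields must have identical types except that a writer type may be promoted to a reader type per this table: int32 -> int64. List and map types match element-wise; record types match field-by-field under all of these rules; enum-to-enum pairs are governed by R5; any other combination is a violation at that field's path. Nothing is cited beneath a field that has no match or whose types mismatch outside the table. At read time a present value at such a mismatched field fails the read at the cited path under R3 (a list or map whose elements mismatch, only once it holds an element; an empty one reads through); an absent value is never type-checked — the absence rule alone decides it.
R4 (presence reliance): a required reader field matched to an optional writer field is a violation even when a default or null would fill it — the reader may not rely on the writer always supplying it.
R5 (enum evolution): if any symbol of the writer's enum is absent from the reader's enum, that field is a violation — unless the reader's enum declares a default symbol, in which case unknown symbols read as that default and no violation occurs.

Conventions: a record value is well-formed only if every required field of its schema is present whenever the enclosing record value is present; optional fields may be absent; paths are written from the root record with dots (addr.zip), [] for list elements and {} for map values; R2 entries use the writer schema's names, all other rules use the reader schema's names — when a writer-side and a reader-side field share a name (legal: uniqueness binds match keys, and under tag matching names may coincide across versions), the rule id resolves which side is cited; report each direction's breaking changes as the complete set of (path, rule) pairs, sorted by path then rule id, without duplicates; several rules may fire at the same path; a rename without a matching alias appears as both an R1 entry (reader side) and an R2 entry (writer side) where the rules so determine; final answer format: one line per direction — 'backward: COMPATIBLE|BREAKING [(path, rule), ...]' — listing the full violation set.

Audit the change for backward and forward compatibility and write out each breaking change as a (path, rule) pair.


backward: COMPATIBLE []; forward: COMPATIBLE []

each type pair in Ticket: writer, then reader
backward pass over Ticket, reader schema v2, writer schema v1:
  writer required, Kind -> Kind: reader role maps from writer role
  writer required, Contact -> Contact: reader geo maps from writer geo
  no writer field matches reader duration
  writer required, int32 -> int32: reader zip maps from writer zip
  writer required, string -> string: reader nickname maps from writer nickname
  no writer field matches reader factor
  writer required, float64 -> float64: reader price maps from writer price
  writer required, int64 -> int64: reader quantity maps from writer quantity
  writer optional, string -> string: reader geo.name maps from writer geo.name
  writer optional, float64 -> float64: reader geo.balance maps from writer geo.score
  writer geo.locale: unknown to reader
  nothing fires on Ticket: backward is COMPATIBLE
forward pass over Ticket, reader schema v1, writer schema v2:
  writer required, Kind -> Kind: reader role maps from writer role
  writer required, Contact -> Contact: reader geo maps from writer geo
  writer required, int32 -> int32: reader zip maps from writer zip
  writer required, string -> string: reader nickname maps from writer nickname
  writer required, float64 -> float64: reader price maps from writer price
  writer required, int64 -> int64: reader quantity maps from writer quantity
  writer duration: unknown to reader
  writer factor: unknown to reader
  writer optional, string -> string: reader geo.name maps from writer geo.name
  no writer field matches reader geo.score
  no writer field matches reader geo.locale
  writer geo.balance: unknown to reader
  nothing fires on Ticket: forward is COMPATIBLE


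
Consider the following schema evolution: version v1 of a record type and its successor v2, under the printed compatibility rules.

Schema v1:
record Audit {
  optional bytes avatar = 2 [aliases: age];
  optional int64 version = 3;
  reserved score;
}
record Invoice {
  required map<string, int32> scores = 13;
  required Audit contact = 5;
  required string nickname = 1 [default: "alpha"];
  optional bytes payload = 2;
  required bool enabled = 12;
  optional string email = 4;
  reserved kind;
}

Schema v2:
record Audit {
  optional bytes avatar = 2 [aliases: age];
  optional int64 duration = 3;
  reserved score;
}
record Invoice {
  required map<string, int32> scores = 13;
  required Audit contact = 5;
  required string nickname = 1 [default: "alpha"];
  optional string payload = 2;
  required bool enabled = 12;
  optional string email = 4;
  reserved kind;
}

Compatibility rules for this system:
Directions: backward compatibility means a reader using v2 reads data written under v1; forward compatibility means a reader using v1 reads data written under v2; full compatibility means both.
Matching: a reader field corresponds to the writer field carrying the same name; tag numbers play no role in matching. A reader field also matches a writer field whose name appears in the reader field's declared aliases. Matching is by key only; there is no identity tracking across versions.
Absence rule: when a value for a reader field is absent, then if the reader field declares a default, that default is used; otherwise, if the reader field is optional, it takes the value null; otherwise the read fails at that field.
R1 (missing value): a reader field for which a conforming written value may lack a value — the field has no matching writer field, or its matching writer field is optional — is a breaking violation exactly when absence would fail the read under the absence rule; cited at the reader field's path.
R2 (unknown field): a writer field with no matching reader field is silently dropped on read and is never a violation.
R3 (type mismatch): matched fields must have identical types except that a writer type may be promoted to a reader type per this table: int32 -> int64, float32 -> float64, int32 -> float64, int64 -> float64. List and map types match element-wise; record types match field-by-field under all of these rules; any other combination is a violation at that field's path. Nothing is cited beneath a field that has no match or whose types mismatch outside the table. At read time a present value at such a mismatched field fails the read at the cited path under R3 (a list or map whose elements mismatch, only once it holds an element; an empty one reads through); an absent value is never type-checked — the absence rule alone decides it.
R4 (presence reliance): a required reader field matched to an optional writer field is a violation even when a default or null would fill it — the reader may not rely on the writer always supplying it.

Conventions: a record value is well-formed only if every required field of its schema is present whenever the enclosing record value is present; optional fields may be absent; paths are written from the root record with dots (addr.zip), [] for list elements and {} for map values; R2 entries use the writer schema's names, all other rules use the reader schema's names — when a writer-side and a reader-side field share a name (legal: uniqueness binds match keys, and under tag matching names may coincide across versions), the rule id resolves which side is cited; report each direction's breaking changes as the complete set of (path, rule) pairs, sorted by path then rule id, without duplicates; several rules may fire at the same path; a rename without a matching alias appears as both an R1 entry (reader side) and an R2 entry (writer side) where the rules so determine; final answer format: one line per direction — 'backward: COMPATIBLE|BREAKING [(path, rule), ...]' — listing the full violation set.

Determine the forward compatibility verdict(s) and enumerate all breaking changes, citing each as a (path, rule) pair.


forward: BREAKING [(payload, R3)]

arrows below run writer -> reader for Invoice
forward pass over Invoice, reader schema v1, writer schema v2:
  scores: map<string, int32> -> map<string, int32>, writer required; from scores
  contact: Audit -> Audit, writer required; from contact
  nickname: string -> string, writer required; from nickname
  payload: string -> bytes, writer optional; from payload
  enabled: bool -> bool, writer required; from enabled
  email: string -> string, writer optional; from email
  contact.avatar: bytes -> bytes, writer optional; from contact.avatar
  no writer field matches reader contact.version
  writer field contact.duration has no reader counterpart
  breaking: (payload, R3)
  => forward verdict for Invoice: BREAKING, 1 violation(s)
the other Invoice changes do not affect what is asked:
  renamed field version to duration in record Audit -> triggers nothing under Invoice's printed rules — same verdict


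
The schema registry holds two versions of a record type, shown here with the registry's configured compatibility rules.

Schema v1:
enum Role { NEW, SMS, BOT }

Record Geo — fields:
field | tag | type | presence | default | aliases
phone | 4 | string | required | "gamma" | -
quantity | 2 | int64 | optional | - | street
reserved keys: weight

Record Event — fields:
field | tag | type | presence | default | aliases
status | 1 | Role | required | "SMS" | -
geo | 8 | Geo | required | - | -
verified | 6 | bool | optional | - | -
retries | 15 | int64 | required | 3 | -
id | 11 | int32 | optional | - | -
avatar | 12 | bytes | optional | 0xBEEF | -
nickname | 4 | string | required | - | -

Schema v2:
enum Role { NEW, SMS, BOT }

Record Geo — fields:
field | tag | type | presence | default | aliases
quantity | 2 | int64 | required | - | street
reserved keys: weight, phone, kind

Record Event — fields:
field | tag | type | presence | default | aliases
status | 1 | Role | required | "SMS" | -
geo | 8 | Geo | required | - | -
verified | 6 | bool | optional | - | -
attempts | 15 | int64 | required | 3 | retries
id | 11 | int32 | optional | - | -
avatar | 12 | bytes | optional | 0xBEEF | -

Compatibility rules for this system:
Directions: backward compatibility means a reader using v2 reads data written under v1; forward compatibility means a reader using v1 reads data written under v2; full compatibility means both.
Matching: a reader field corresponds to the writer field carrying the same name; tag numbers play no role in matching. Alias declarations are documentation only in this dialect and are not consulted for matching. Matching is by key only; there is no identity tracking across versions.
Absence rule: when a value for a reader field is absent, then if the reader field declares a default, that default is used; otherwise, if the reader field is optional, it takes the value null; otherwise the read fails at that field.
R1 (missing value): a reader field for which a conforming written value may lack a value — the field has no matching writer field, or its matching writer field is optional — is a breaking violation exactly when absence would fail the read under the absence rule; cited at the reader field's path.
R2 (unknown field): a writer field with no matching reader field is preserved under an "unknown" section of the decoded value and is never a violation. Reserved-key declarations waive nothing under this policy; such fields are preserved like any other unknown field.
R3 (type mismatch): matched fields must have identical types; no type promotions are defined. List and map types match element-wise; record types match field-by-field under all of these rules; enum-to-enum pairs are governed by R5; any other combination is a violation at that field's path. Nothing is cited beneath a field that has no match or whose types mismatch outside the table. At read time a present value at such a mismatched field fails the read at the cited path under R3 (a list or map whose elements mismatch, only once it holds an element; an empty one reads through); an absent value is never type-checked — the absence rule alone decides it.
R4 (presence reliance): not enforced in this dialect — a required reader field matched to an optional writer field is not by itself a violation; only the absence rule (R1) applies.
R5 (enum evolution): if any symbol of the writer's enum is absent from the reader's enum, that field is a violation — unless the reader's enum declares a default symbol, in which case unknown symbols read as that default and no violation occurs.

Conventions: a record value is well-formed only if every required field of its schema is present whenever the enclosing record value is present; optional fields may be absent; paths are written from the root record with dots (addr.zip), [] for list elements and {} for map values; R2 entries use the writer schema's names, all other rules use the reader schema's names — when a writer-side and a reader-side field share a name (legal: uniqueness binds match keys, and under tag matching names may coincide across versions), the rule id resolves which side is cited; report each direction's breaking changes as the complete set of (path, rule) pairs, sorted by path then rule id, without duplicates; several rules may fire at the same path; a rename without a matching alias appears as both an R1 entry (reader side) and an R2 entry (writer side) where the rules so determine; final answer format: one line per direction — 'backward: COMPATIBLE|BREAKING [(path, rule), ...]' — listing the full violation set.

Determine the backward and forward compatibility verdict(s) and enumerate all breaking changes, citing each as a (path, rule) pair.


in Event below, arrows point writer -> reader
backward for Event (reader v2, writer v1):
  writer required, Role -> Role: reader status maps from writer status
  writer required, Geo -> Geo: reader geo maps from writer geo
  writer optional, bool -> bool: reader verified maps from writer verified
  no writer field matches reader attempts
  writer optional, int32 -> int32: reader id maps from writer id
  writer optional, bytes -> bytes: reader avatar maps from writer avatar
  writer field retries has no reader counterpart
  writer field nickname has no reader counterpart
  writer optional, int64 -> int64: reader geo.quantity maps from writer geo.quantity
  writer field geo.phone has no reader counterpart
  R1 fires at geo.quantity
  => backward: BREAKING (1)
forward for Event (reader v1, writer v2):
  writer required, Role -> Role: reader status maps from writer status
  writer required, Geo -> Geo: reader geo maps from writer geo
  writer optional, bool -> bool: reader verified maps from writer verified
  no writer field matches reader retries
  writer optional, int32 -> int32: reader id maps from writer id
  writer optional, bytes -> bytes: reader avatar maps from writer avatar
  no writer field matches reader nickname
  writer field attempts has no reader counterpart
  no writer field matches reader geo.phone
  writer required, int64 -> int64: reader geo.quantity maps from writer geo.quantity
  R1 fires at nickname
  => forward: BREAKING (1)

backward: BREAKING [(geo.quantity, R1)]; forward: BREAKING [(nickname, R1)]
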